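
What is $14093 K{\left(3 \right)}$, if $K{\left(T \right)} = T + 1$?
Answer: $56372$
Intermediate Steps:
$K{\left(T \right)} = 1 + T$
$14093 K{\left(3 \right)} = 14093 \left(1 + 3\right) = 14093 \cdot 4 = 56372$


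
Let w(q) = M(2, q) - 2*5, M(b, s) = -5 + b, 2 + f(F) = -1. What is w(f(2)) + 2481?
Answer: 2468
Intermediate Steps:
f(F) = -3 (f(F) = -2 - 1 = -3)
w(q) = -13 (w(q) = (-5 + 2) - 2*5 = -3 - 10 = -13)
w(f(2)) + 2481 = -13 + 2481 = 2468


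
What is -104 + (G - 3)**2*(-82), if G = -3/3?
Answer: -1416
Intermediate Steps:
G = -1 (G = -3*1/3 = -1)
-104 + (G - 3)**2*(-82) = -104 + (-1 - 3)**2*(-82) = -104 + (-4)**2*(-82) = -104 + 16*(-82) = -104 - 1312 = -1416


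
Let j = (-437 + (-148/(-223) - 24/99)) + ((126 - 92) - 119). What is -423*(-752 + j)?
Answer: 1321489506/2453 ≈ 5.3872e+5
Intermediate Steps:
j = -3838298/7359 (j = (-437 + (-148*(-1/223) - 24*1/99)) + (34 - 119) = (-437 + (148/223 - 8/33)) - 85 = (-437 + 3100/7359) - 85 = -3212783/7359 - 85 = -3838298/7359 ≈ -521.58)
-423*(-752 + j) = -423*(-752 - 3838298/7359) = -423*(-9372266/7359) = 1321489506/2453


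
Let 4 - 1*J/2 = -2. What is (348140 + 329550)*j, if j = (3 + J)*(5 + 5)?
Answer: 101653500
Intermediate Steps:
J = 12 (J = 8 - 2*(-2) = 8 + 4 = 12)
j = 150 (j = (3 + 12)*(5 + 5) = 15*10 = 150)
(348140 + 329550)*j = (348140 + 329550)*150 = 677690*150 = 101653500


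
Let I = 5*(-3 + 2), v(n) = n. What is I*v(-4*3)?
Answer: 60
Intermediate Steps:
I = -5 (I = 5*(-1) = -5)
I*v(-4*3) = -(-20)*3 = -5*(-12) = 60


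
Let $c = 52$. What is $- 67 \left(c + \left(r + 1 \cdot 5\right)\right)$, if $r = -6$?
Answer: $-3417$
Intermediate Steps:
$- 67 \left(c + \left(r + 1 \cdot 5\right)\right) = - 67 \left(52 + \left(-6 + 1 \cdot 5\right)\right) = - 67 \left(52 + \left(-6 + 5\right)\right) = - 67 \left(52 - 1\right) = \left(-67\right) 51 = -3417$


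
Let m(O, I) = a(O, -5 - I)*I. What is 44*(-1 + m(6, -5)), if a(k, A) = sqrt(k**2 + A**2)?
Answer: -1364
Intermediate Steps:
a(k, A) = sqrt(A**2 + k**2)
m(O, I) = I*sqrt(O**2 + (-5 - I)**2) (m(O, I) = sqrt((-5 - I)**2 + O**2)*I = sqrt(O**2 + (-5 - I)**2)*I = I*sqrt(O**2 + (-5 - I)**2))
44*(-1 + m(6, -5)) = 44*(-1 - 5*sqrt(6**2 + (5 - 5)**2)) = 44*(-1 - 5*sqrt(36 + 0**2)) = 44*(-1 - 5*sqrt(36 + 0)) = 44*(-1 - 5*sqrt(36)) = 44*(-1 - 5*6) = 44*(-1 - 30) = 44*(-31) = -1364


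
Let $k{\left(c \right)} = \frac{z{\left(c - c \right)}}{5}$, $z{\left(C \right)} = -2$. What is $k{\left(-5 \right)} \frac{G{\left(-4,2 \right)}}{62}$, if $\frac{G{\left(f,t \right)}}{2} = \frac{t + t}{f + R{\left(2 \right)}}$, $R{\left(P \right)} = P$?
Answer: $\frac{4}{155} \approx 0.025806$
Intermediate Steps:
$G{\left(f,t \right)} = \frac{4 t}{2 + f}$ ($G{\left(f,t \right)} = 2 \frac{t + t}{f + 2} = 2 \frac{2 t}{2 + f} = \frac{4 t}{2 + f}$)
$k{\left(c \right)} = - \frac{2}{5}$
$k{\left(-5 \right)} \frac{G{\left(-4,2 \right)}}{62} = - \frac{2 \frac{4 \cdot 2 \frac{1}{2 - 4}}{62}}{5} = - \frac{2 \cdot 4 \cdot 2 \frac{1}{-2} \cdot \frac{1}{62}}{5} = - \frac{2 \cdot 4 \cdot 2 \left(- \frac{1}{2}\right) \frac{1}{62}}{5} = - \frac{2 \left(\left(-4\right) \frac{1}{62}\right)}{5} = \left(- \frac{2}{5}\right) \left(- \frac{2}{31}\right) = \frac{4}{155}$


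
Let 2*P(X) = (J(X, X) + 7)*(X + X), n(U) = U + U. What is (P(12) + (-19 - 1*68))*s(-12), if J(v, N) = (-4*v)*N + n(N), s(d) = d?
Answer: 79524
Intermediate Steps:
n(U) = 2*U
J(v, N) = 2*N - 4*N*v (J(v, N) = (-4*v)*N + 2*N = -4*N*v + 2*N = 2*N - 4*N*v)
P(X) = X*(7 + 2*X*(1 - 2*X)) (P(X) = ((2*X*(1 - 2*X) + 7)*(X + X))/2 = ((7 + 2*X*(1 - 2*X))*(2*X))/2 = (2*X*(7 + 2*X*(1 - 2*X)))/2 = X*(7 + 2*X*(1 - 2*X)))
(P(12) + (-19 - 1*68))*s(-12) = (12*(7 - 4*12**2 + 2*12) + (-19 - 1*68))*(-12) = (12*(7 - 4*144 + 24) + (-19 - 68))*(-12) = (12*(7 - 576 + 24) - 87)*(-12) = (12*(-545) - 87)*(-12) = (-6540 - 87)*(-12) = -6627*(-12) = 79524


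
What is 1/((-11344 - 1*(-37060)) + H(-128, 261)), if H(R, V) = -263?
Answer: 1/25453 ≈ 3.9288e-5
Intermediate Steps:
1/((-11344 - 1*(-37060)) + H(-128, 261)) = 1/((-11344 - 1*(-37060)) - 263) = 1/((-11344 + 37060) - 263) = 1/(25716 - 263) = 1/25453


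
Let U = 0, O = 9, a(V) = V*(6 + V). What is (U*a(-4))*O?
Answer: 0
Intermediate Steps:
(U*a(-4))*O = (0*(-4*(6 - 4)))*9 = (0*(-4*2))*9 = (0*(-8))*9 = 0*9 = 0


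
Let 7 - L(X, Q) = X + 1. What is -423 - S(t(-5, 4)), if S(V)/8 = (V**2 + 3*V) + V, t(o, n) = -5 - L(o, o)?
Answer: -1959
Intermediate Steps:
L(X, Q) = 6 - X (L(X, Q) = 7 - (X + 1) = 7 - (1 + X) = 7 + (-1 - X) = 6 - X)
t(o, n) = -11 + o (t(o, n) = -5 - (6 - o) = -5 + (-6 + o) = -11 + o)
S(V) = 8*V**2 + 32*V (S(V) = 8*((V**2 + 3*V) + V) = 8*(V**2 + 4*V) = 8*V**2 + 32*V)
-423 - S(t(-5, 4)) = -423 - 8*(-11 - 5)*(4 + (-11 - 5)) = -423 - 8*(-16)*(4 - 16) = -423 - 8*(-16)*(-12) = -423 - 1*1536 = -423 - 1536 = -1959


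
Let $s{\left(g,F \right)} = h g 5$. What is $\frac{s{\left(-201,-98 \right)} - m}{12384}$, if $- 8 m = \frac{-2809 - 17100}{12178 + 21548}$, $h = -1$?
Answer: $\frac{271137131}{3341302272} \approx 0.081147$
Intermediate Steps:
$s{\left(g,F \right)} = - 5 g$ ($s{\left(g,F \right)} = - g 5 = - 5 g$)
$m = \frac{19909}{269808}$ ($m = - \frac{\left(-2809 - 17100\right) \frac{1}{12178 + 21548}}{8} = - \frac{\left(-19909\right) \frac{1}{33726}}{8} = \left(- \frac{1}{8}\right) \left(- \frac{19909}{33726}\right) = \frac{19909}{269808} \approx 0.073789$)
$\frac{s{\left(-201,-98 \right)} - m}{12384} = \frac{\left(-5\right) \left(-201\right) - \frac{19909}{269808}}{12384} = \left(1005 - \frac{19909}{269808}\right) \frac{1}{12384} = \frac{271137131}{269808} \cdot \frac{1}{12384} = \frac{271137131}{3341302272}$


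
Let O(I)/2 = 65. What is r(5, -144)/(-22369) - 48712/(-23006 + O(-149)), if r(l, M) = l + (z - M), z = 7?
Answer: 271517518/127928311 ≈ 2.1224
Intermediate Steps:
O(I) = 130 (O(I) = 2*65 = 130)
r(l, M) = 7 + l - M (r(l, M) = l + (7 - M) = 7 + l - M)
r(5, -144)/(-22369) - 48712/(-23006 + O(-149)) = (7 + 5 - 1*(-144))/(-22369) - 48712/(-23006 + 130) = (7 + 5 + 144)*(-1/22369) - 48712/(-22876) = 156*(-1/22369) - 48712*(-1/22876) = -156/22369 + 12178/5719 = 271517518/127928311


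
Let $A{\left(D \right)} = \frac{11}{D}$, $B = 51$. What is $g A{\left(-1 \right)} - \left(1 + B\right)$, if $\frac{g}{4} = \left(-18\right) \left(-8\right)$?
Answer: $-6388$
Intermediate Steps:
$g = 576$ ($g = 4 \left(\left(-18\right) \left(-8\right)\right) = 4 \cdot 144 = 576$)
$g A{\left(-1 \right)} - \left(1 + B\right) = 576 \frac{11}{-1} - 52 = 576 \cdot 11 \left(-1\right) - 52 = 576 \left(-11\right) - 52 = -6336 - 52 = -6388$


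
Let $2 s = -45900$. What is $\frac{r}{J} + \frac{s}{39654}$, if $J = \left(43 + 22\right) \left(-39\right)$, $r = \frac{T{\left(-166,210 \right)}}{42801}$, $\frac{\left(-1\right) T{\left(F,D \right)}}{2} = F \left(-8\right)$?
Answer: $- \frac{138332330957}{239026678605} \approx -0.57873$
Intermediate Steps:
$T{\left(F,D \right)} = 16 F$ ($T{\left(F,D \right)} = - 2 F \left(-8\right) = - 2 \left(- 8 F\right) = 16 F$)
$r = - \frac{2656}{42801}$ ($r = \frac{16 \left(-166\right)}{42801} = \left(-2656\right) \frac{1}{42801} = - \frac{2656}{42801} \approx -0.062055$)
$s = -22950$ ($s = \frac{1}{2} \left(-45900\right) = -22950$)
$J = -2535$ ($J = 65 \left(-39\right) = -2535$)
$\frac{r}{J} + \frac{s}{39654} = - \frac{2656}{42801 \left(-2535\right)} - \frac{22950}{39654} = \left(- \frac{2656}{42801}\right) \left(- \frac{1}{2535}\right) - \frac{1275}{2203} = \frac{2656}{108500535} - \frac{1275}{2203} = - \frac{138332330957}{239026678605}$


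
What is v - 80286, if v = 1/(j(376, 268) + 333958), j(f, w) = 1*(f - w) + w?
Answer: -26842339523/334334 ≈ -80286.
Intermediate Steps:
j(f, w) = f (j(f, w) = (f - w) + w = f)
v = 1/334334 (v = 1/(376 + 333958) = 1/334334 ≈ 2.9910e-6)
v - 80286 = 1/334334 - 80286 = -26842339523/334334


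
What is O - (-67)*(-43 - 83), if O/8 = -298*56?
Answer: -141946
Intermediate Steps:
O = -133504 (O = 8*(-298*56) = 8*(-16688) = -133504)
O - (-67)*(-43 - 83) = -133504 - (-67)*(-43 - 83) = -133504 - (-67)*(-126) = -133504 - 1*8442 = -133504 - 8442 = -141946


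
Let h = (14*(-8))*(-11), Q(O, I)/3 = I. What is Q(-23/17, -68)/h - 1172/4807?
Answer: -55103/134596 ≈ -0.40940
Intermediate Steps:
Q(O, I) = 3*I
h = 1232 (h = -112*(-11) = 1232)
Q(-23/17, -68)/h - 1172/4807 = (3*(-68))/1232 - 1172/4807 = -204*1/1232 - 1172*1/4807 = -51/308 - 1172/4807 = -55103/134596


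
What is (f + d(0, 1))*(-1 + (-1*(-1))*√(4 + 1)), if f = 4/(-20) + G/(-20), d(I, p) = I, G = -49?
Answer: -9/4 + 9*√5/4 ≈ 2.7812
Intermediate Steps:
f = 9/4 (f = 4/(-20) - 49/(-20) = 4*(-1/20) - 49*(-1/20) = -⅕ + 49/20 = 9/4 ≈ 2.2500)
(f + d(0, 1))*(-1 + (-1*(-1))*√(4 + 1)) = (9/4 + 0)*(-1 + (-1*(-1))*√(4 + 1)) = 9*(-1 + 1*√5)/4 = 9*(-1 + √5)/4 = -9/4 + 9*√5/4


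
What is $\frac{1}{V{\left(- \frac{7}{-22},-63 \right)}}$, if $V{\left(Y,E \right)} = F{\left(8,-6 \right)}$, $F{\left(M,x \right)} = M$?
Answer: $\frac{1}{8} \approx 0.125$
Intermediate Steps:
$V{\left(Y,E \right)} = 8$
$\frac{1}{V{\left(- \frac{7}{-22},-63 \right)}} = \frac{1}{8}$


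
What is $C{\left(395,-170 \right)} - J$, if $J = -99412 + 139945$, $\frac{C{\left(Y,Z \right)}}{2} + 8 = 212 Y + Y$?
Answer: $127721$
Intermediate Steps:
$C{\left(Y,Z \right)} = -16 + 426 Y$ ($C{\left(Y,Z \right)} = -16 + 2 \left(212 Y + Y\right) = -16 + 2 \cdot 213 Y = -16 + 426 Y$)
$J = 40533$
$C{\left(395,-170 \right)} - J = \left(-16 + 426 \cdot 395\right) - 40533 = \left(-16 + 168270\right) - 40533 = 168254 - 40533 = 127721$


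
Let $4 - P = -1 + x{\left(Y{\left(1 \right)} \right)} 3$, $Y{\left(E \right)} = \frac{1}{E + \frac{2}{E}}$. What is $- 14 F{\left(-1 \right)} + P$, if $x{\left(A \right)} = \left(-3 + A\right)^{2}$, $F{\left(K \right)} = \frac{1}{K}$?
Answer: $- \frac{7}{3} \approx -2.3333$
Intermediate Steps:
$P = - \frac{49}{3}$ ($P = 4 - \left(-1 + \left(-3 + 1 \frac{1}{2 + 1^{2}}\right)^{2} \cdot 3\right) = 4 - \left(-1 + \left(-3 + 1 \frac{1}{2 + 1}\right)^{2} \cdot 3\right) = 4 - \left(-1 + \left(-3 + 1 \cdot \frac{1}{3}\right)^{2} \cdot 3\right) = 4 - \left(-1 + \left(-3 + \frac{1}{3}\right)^{2} \cdot 3\right) = 4 - \left(-1 + \left(- \frac{8}{3}\right)^{2} \cdot 3\right) = 4 - \left(-1 + \frac{64}{9} \cdot 3\right) = 4 - \left(-1 + \frac{64}{3}\right) = 4 - \frac{61}{3} = - \frac{49}{3} \approx -16.333$)
$- 14 F{\left(-1 \right)} + P = - \frac{14}{-1} - \frac{49}{3} = \left(-14\right) \left(-1\right) - \frac{49}{3} = 14 - \frac{49}{3} = - \frac{7}{3}$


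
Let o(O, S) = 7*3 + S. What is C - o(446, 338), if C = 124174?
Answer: 123815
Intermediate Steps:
o(O, S) = 21 + S
C - o(446, 338) = 124174 - (21 + 338) = 124174 - 1*359 = 124174 - 359 = 123815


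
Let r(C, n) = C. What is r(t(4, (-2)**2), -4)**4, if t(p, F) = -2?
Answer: 16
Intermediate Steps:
r(t(4, (-2)**2), -4)**4 = (-2)**4 = 16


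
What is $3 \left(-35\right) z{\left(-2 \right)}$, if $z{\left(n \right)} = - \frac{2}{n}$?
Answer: $-105$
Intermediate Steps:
$3 \left(-35\right) z{\left(-2 \right)} = 3 \left(-35\right) \left(- \frac{2}{-2}\right) = - 105 \left(\left(-2\right) \left(- \frac{1}{2}\right)\right) = \left(-105\right) 1 = -105$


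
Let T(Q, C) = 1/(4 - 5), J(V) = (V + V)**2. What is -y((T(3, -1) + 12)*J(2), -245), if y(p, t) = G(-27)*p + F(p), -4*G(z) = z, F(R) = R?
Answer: -1364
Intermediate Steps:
G(z) = -z/4
J(V) = 4*V**2 (J(V) = (2*V)**2 = 4*V**2)
T(Q, C) = -1 (T(Q, C) = 1/(-1) = -1)
y(p, t) = 31*p/4 (y(p, t) = (-1/4*(-27))*p + p = 27*p/4 + p = 31*p/4)
-y((T(3, -1) + 12)*J(2), -245) = -31*(-1 + 12)*(4*2**2)/4 = -31*11*(4*4)/4 = -31*11*16/4 = -31*176/4 = -1*1364 = -1364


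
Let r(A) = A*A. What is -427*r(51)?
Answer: -1110627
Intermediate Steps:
r(A) = A²
-427*r(51) = -427*51² = -427*2601 = -1110627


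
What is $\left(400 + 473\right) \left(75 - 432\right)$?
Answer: $-311661$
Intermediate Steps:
$\left(400 + 473\right) \left(75 - 432\right) = 873 \left(-357\right) = -311661$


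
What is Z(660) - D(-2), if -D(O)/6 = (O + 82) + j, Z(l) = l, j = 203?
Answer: 2358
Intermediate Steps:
D(O) = -1710 - 6*O (D(O) = -6*((O + 82) + 203) = -6*((82 + O) + 203) = -6*(285 + O) = -1710 - 6*O)
Z(660) - D(-2) = 660 - (-1710 - 6*(-2)) = 660 - (-1710 + 12) = 660 - 1*(-1698) = 660 + 1698 = 2358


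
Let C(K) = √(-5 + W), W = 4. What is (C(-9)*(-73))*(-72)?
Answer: 5256*I ≈ 5256.0*I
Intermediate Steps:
C(K) = I (C(K) = √(-5 + 4) = √(-1) = I)
(C(-9)*(-73))*(-72) = (I*(-73))*(-72) = -73*I*(-72) = 5256*I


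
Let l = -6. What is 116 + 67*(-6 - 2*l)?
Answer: 518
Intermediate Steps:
116 + 67*(-6 - 2*l) = 116 + 67*(-6 - 2*(-6)) = 116 + 67*(-6 + 12) = 116 + 67*6 = 116 + 402 = 518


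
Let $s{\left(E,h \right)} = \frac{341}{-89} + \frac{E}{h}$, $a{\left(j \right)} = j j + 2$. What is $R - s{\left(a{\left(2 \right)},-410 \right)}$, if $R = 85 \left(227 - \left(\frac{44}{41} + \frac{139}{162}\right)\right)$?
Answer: $\frac{56556225139}{2955690} \approx 19135.0$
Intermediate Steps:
$a{\left(j \right)} = 2 + j^{2}$ ($a{\left(j \right)} = j^{2} + 2 = 2 + j^{2}$)
$s{\left(E,h \right)} = - \frac{341}{89} + \frac{E}{h}$ ($s{\left(E,h \right)} = 341 \left(- \frac{1}{89}\right) + \frac{E}{h} = - \frac{341}{89} + \frac{E}{h}$)
$R = \frac{127067095}{6642}$ ($R = 85 \left(227 - \frac{12827}{6642}\right) = 85 \cdot \frac{1494907}{6642} = \frac{127067095}{6642} \approx 19131.0$)
$R - s{\left(a{\left(2 \right)},-410 \right)} = \frac{127067095}{6642} - \left(- \frac{341}{89} + \frac{2 + 2^{2}}{-410}\right) = \frac{127067095}{6642} - \left(- \frac{341}{89} + \left(2 + 4\right) \left(- \frac{1}{410}\right)\right) = \frac{127067095}{6642} - \left(- \frac{341}{89} + 6 \left(- \frac{1}{410}\right)\right) = \frac{127067095}{6642} - \left(- \frac{341}{89} - \frac{3}{205}\right) = \frac{127067095}{6642} - - \frac{70172}{18245} = \frac{127067095}{6642} + \frac{70172}{18245} = \frac{56556225139}{2955690}$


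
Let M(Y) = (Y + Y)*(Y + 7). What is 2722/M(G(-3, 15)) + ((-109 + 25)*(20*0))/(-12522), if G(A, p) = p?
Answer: 1361/330 ≈ 4.1242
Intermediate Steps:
M(Y) = 2*Y*(7 + Y) (M(Y) = (2*Y)*(7 + Y) = 2*Y*(7 + Y))
2722/M(G(-3, 15)) + ((-109 + 25)*(20*0))/(-12522) = 2722/((2*15*(7 + 15))) + ((-109 + 25)*(20*0))/(-12522) = 2722/((2*15*22)) - 84*0*(-1/12522) = 2722/660 + 0*(-1/12522) = 2722*(1/660) + 0 = 1361/330 + 0 = 1361/330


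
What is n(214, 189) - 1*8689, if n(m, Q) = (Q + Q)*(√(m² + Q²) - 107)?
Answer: -49135 + 378*√81517 ≈ 58789.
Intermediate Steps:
n(m, Q) = 2*Q*(-107 + √(Q² + m²)) (n(m, Q) = (2*Q)*(√(Q² + m²) - 107) = (2*Q)*(-107 + √(Q² + m²)) = 2*Q*(-107 + √(Q² + m²)))
n(214, 189) - 1*8689 = 2*189*(-107 + √(189² + 214²)) - 1*8689 = 2*189*(-107 + √(35721 + 45796)) - 8689 = 2*189*(-107 + √81517) - 8689 = (-40446 + 378*√81517) - 8689 = -49135 + 378*√81517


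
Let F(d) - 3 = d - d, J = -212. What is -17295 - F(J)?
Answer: -17298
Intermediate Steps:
F(d) = 3 (F(d) = 3 + (d - d) = 3 + 0 = 3)
-17295 - F(J) = -17295 - 1*3 = -17295 - 3 = -17298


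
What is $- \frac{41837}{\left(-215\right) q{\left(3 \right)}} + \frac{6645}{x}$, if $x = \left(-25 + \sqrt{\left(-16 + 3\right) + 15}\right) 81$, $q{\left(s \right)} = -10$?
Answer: $- \frac{822796427}{36165150} - \frac{2215 \sqrt{2}}{16821} \approx -22.937$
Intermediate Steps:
$x = -2025 + 81 \sqrt{2}$ ($x = \left(-25 + \sqrt{-13 + 15}\right) 81 = \left(-25 + \sqrt{2}\right) 81 = -2025 + 81 \sqrt{2} \approx -1910.4$)
$- \frac{41837}{\left(-215\right) q{\left(3 \right)}} + \frac{6645}{x} = - \frac{41837}{\left(-215\right) \left(-10\right)} + \frac{6645}{-2025 + 81 \sqrt{2}} = - \frac{41837}{2150} + \frac{6645}{-2025 + 81 \sqrt{2}}$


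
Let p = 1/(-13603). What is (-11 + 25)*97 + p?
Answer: 18472873/13603 ≈ 1358.0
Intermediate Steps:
p = -1/13603 ≈ -7.3513e-5
(-11 + 25)*97 + p = (-11 + 25)*97 - 1/13603 = 14*97 - 1/13603 = 1358 - 1/13603 = 18472873/13603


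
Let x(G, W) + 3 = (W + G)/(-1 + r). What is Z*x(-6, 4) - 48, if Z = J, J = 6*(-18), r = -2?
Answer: 204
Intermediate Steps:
x(G, W) = -3 - G/3 - W/3 (x(G, W) = -3 + (W + G)/(-1 - 2) = -3 + (G + W)/(-3) = -3 + (G + W)*(-⅓) = -3 + (-G/3 - W/3) = -3 - G/3 - W/3)
J = -108
Z = -108
Z*x(-6, 4) - 48 = -108*(-3 - ⅓*(-6) - ⅓*4) - 48 = -108*(-3 + 2 - 4/3) - 48 = -108*(-7/3) - 48 = 252 - 48 = 204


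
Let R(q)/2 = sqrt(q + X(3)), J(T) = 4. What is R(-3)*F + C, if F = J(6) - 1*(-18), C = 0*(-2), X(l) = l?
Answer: 0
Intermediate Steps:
R(q) = 2*sqrt(3 + q) (R(q) = 2*sqrt(q + 3) = 2*sqrt(3 + q))
C = 0
F = 22 (F = 4 - 1*(-18) = 4 + 18 = 22)
R(-3)*F + C = (2*sqrt(3 - 3))*22 + 0 = (2*sqrt(0))*22 + 0 = (2*0)*22 + 0 = 0*22 + 0 = 0 + 0 = 0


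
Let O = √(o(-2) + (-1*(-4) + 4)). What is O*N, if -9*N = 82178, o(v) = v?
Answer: -82178*√6/9 ≈ -22366.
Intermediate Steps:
O = √6 (O = √(-2 + (-1*(-4) + 4)) = √(-2 + (4 + 4)) = √(-2 + 8) = √6 ≈ 2.4495)
N = -82178/9 (N = -⅑*82178 = -82178/9 ≈ -9130.9)
O*N = √6*(-82178/9) = -82178*√6/9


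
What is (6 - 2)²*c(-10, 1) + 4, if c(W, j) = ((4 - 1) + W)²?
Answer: 788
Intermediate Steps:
c(W, j) = (3 + W)²
(6 - 2)²*c(-10, 1) + 4 = (6 - 2)²*(3 - 10)² + 4 = 4²*(-7)² + 4 = 16*49 + 4 = 784 + 4 = 788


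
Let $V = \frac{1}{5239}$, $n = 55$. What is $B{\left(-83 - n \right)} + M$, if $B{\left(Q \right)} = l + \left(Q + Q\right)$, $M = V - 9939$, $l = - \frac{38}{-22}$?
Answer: $- \frac{588580683}{57629} \approx -10213.0$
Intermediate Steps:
$l = \frac{19}{11}$ ($l = \left(-38\right) \left(- \frac{1}{22}\right) = \frac{19}{11} \approx 1.7273$)
$V = \frac{1}{5239} \approx 0.00019088$
$M = - \frac{52070420}{5239}$ ($M = \frac{1}{5239} - 9939 = - \frac{52070420}{5239} \approx -9939.0$)
$B{\left(Q \right)} = \frac{19}{11} + 2 Q$ ($B{\left(Q \right)} = \frac{19}{11} + \left(Q + Q\right) = \frac{19}{11} + 2 Q$)
$B{\left(-83 - n \right)} + M = \left(\frac{19}{11} + 2 \left(-83 - 55\right)\right) - \frac{52070420}{5239} = \left(\frac{19}{11} + 2 \left(-138\right)\right) - \frac{52070420}{5239} = \left(\frac{19}{11} - 276\right) - \frac{52070420}{5239} = - \frac{3017}{11} - \frac{52070420}{5239} = - \frac{588580683}{57629}$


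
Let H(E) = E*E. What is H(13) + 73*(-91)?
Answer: -6474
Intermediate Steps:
H(E) = E**2
H(13) + 73*(-91) = 13**2 + 73*(-91) = 169 - 6643 = -6474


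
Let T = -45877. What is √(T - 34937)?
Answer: I*√80814 ≈ 284.28*I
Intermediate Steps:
√(T - 34937) = √(-45877 - 34937) = √(-80814) = I*√80814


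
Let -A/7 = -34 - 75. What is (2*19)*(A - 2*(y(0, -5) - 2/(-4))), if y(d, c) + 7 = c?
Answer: 29868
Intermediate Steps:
y(d, c) = -7 + c
A = 763 (A = -7*(-34 - 75) = -7*(-109) = 763)
(2*19)*(A - 2*(y(0, -5) - 2/(-4))) = (2*19)*(763 - 2*((-7 - 5) - 2/(-4))) = 38*(763 - 2*(-12 - 2*(-¼))) = 38*(763 - 2*(-12 + ½)) = 38*(763 - 2*(-23/2)) = 38*(763 + 23) = 38*786 = 29868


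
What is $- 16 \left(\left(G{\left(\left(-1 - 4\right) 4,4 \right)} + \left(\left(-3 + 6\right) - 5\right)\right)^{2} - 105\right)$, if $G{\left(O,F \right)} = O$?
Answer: $-6064$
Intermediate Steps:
$- 16 \left(\left(G{\left(\left(-1 - 4\right) 4,4 \right)} + \left(\left(-3 + 6\right) - 5\right)\right)^{2} - 105\right) = - 16 \left(\left(\left(-1 - 4\right) 4 + \left(\left(-3 + 6\right) - 5\right)\right)^{2} - 105\right) = - 16 \left(\left(\left(-5\right) 4 + \left(3 - 5\right)\right)^{2} - 105\right) = - 16 \left(\left(-20 - 2\right)^{2} - 105\right) = - 16 \left(\left(-22\right)^{2} - 105\right) = - 16 \left(484 - 105\right) = \left(-16\right) 379 = -6064$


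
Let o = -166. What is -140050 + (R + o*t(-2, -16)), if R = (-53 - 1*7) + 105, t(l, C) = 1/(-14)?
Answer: -979952/7 ≈ -1.3999e+5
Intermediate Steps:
t(l, C) = -1/14
R = 45 (R = (-53 - 7) + 105 = -60 + 105 = 45)
-140050 + (R + o*t(-2, -16)) = -140050 + (45 - 166*(-1/14)) = -140050 + (45 + 83/7) = -140050 + 398/7 = -979952/7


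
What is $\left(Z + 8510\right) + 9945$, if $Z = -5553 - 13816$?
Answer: $-914$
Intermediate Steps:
$Z = -19369$ ($Z = -5553 - 13816 = -19369$)
$\left(Z + 8510\right) + 9945 = \left(-19369 + 8510\right) + 9945 = -10859 + 9945 = -914$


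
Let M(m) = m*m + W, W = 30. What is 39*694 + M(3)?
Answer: 27105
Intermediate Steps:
M(m) = 30 + m**2 (M(m) = m*m + 30 = m**2 + 30 = 30 + m**2)
39*694 + M(3) = 39*694 + (30 + 3**2) = 27066 + (30 + 9) = 27066 + 39 = 27105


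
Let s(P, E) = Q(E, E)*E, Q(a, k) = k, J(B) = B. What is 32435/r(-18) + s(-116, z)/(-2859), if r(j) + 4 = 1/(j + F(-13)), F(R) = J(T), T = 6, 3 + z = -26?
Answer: -1112821189/140091 ≈ -7943.6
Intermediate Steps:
z = -29 (z = -3 - 26 = -29)
F(R) = 6
r(j) = -4 + 1/(6 + j) (r(j) = -4 + 1/(j + 6) = -4 + 1/(6 + j))
s(P, E) = E**2 (s(P, E) = E*E = E**2)
32435/r(-18) + s(-116, z)/(-2859) = 32435/(((-23 - 4*(-18))/(6 - 18))) + (-29)**2/(-2859) = 32435/(((-23 + 72)/(-12))) + 841*(-1/2859) = 32435/((-1/12*49)) - 841/2859 = 32435/(-49/12) - 841/2859 = 32435*(-12/49) - 841/2859 = -389220/49 - 841/2859 = -1112821189/140091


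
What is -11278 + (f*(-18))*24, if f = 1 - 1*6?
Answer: -9118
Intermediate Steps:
f = -5 (f = 1 - 6 = -5)
-11278 + (f*(-18))*24 = -11278 - 5*(-18)*24 = -11278 + 90*24 = -11278 + 2160 = -9118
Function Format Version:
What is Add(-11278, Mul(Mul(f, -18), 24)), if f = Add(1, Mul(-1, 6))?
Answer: -9118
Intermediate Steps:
f = -5 (f = Add(1, -6) = -5)
Add(-11278, Mul(Mul(f, -18), 24)) = Add(-11278, Mul(Mul(-5, -18), 24)) = Add(-11278, Mul(90, 24)) = Add(-11278, 2160) = -9118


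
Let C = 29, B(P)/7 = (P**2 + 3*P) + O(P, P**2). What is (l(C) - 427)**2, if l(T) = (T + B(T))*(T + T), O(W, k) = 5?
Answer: 144440282809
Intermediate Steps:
B(P) = 35 + 7*P**2 + 21*P (B(P) = 7*((P**2 + 3*P) + 5) = 7*(5 + P**2 + 3*P) = 35 + 7*P**2 + 21*P)
l(T) = 2*T*(35 + 7*T**2 + 22*T) (l(T) = (T + (35 + 7*T**2 + 21*T))*(T + T) = (35 + 7*T**2 + 22*T)*(2*T) = 2*T*(35 + 7*T**2 + 22*T))
(l(C) - 427)**2 = (2*29*(35 + 7*29**2 + 22*29) - 427)**2 = (2*29*(35 + 7*841 + 638) - 427)**2 = (2*29*(35 + 5887 + 638) - 427)**2 = (2*29*6560 - 427)**2 = (380480 - 427)**2 = 380053**2 = 144440282809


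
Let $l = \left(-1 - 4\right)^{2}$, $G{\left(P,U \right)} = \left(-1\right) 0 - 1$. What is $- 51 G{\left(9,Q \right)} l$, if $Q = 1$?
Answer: $1275$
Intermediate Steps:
$G{\left(P,U \right)} = -1$ ($G{\left(P,U \right)} = 0 - 1 = -1$)
$l = 25$ ($l = \left(-5\right)^{2} = 25$)
$- 51 G{\left(9,Q \right)} l = \left(-51\right) \left(-1\right) 25 = 51 \cdot 25 = 1275$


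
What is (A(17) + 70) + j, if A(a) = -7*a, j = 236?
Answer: 187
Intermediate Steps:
(A(17) + 70) + j = (-7*17 + 70) + 236 = (-119 + 70) + 236 = -49 + 236 = 187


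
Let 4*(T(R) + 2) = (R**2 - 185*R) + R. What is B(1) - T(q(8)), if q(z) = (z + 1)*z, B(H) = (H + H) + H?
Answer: 2021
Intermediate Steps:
B(H) = 3*H (B(H) = 2*H + H = 3*H)
q(z) = z*(1 + z) (q(z) = (1 + z)*z = z*(1 + z))
T(R) = -2 - 46*R + R**2/4 (T(R) = -2 + ((R**2 - 185*R) + R)/4 = -2 + (R**2 - 184*R)/4 = -2 + (-46*R + R**2/4) = -2 - 46*R + R**2/4)
B(1) - T(q(8)) = 3*1 - (-2 - 368*(1 + 8) + (8*(1 + 8))**2/4) = 3 - (-2 - 368*9 + (8*9)**2/4) = 3 - (-2 - 46*72 + (1/4)*72**2) = 3 - (-2 - 3312 + (1/4)*5184) = 3 - (-2 - 3312 + 1296) = 3 - 1*(-2018) = 3 + 2018 = 2021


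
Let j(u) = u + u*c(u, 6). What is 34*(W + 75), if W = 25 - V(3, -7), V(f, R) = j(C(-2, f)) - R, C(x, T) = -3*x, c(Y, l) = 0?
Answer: 2958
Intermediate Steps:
j(u) = u (j(u) = u + u*0 = u + 0 = u)
V(f, R) = 6 - R (V(f, R) = -3*(-2) - R = 6 - R)
W = 12 (W = 25 - (6 - 1*(-7)) = 25 - (6 + 7) = 25 - 1*13 = 25 - 13 = 12)
34*(W + 75) = 34*(12 + 75) = 34*87 = 2958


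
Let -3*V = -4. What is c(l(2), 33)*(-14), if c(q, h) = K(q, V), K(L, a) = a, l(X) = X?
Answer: -56/3 ≈ -18.667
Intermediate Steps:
V = 4/3 (V = -1/3*(-4) = 4/3 ≈ 1.3333)
c(q, h) = 4/3
c(l(2), 33)*(-14) = (4/3)*(-14) = -56/3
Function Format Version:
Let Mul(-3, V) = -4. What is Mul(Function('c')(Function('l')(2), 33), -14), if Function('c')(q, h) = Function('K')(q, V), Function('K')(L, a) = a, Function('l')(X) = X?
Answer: Rational(-56, 3) ≈ -18.667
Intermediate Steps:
V = Rational(4, 3) (V = Mul(Rational(-1, 3), -4) = Rational(4, 3) ≈ 1.3333)
Function('c')(q, h) = Rational(4, 3)
Mul(Function('c')(Function('l')(2), 33), -14) = Mul(Rational(4, 3), -14) = Rational(-56, 3)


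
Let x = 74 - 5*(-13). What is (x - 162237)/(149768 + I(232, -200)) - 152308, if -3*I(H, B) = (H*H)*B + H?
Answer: -853981451435/5606936 ≈ -1.5231e+5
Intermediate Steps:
x = 139 (x = 74 + 65 = 139)
I(H, B) = -H/3 - B*H**2/3 (I(H, B) = -((H*H)*B + H)/3 = -(H**2*B + H)/3 = -(B*H**2 + H)/3 = -(H + B*H**2)/3 = -H/3 - B*H**2/3)
(x - 162237)/(149768 + I(232, -200)) - 152308 = (139 - 162237)/(149768 - 1/3*232*(1 - 200*232)) - 152308 = -162098/(149768 - 1/3*232*(1 - 46400)) - 152308 = -162098/(149768 - 1/3*232*(-46399)) - 152308 = -162098/(149768 + 10764568/3) - 152308 = -162098/11213872/3 - 152308 = -162098*3/11213872 - 152308 = -243147/5606936 - 152308 = -853981451435/5606936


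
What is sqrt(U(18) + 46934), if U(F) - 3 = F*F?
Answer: sqrt(47261) ≈ 217.40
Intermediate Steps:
U(F) = 3 + F**2 (U(F) = 3 + F*F = 3 + F**2)
sqrt(U(18) + 46934) = sqrt((3 + 18**2) + 46934) = sqrt((3 + 324) + 46934) = sqrt(327 + 46934) = sqrt(47261)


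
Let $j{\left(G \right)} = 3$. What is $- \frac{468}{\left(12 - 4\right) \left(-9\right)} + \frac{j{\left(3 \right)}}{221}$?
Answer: $\frac{2879}{442} \approx 6.5136$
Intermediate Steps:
$- \frac{468}{\left(12 - 4\right) \left(-9\right)} + \frac{j{\left(3 \right)}}{221} = - \frac{468}{\left(12 - 4\right) \left(-9\right)} + \frac{3}{221} = - \frac{468}{8 \left(-9\right)} + 3 \cdot \frac{1}{221} = - \frac{468}{-72} + \frac{3}{221} = \left(-468\right) \left(- \frac{1}{72}\right) + \frac{3}{221} = \frac{13}{2} + \frac{3}{221} = \frac{2879}{442}$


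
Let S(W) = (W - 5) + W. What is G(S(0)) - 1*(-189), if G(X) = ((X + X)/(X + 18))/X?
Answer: 2459/13 ≈ 189.15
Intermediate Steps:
S(W) = -5 + 2*W (S(W) = (-5 + W) + W = -5 + 2*W)
G(X) = 2/(18 + X) (G(X) = ((2*X)/(18 + X))/X = (2*X/(18 + X))/X = 2/(18 + X))
G(S(0)) - 1*(-189) = 2/(18 + (-5 + 2*0)) - 1*(-189) = 2/(18 + (-5 + 0)) + 189 = 2/(18 - 5) + 189 = 2/13 + 189 = 2459/13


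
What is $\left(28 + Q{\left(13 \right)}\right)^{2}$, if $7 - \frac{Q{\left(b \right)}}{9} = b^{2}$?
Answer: $2044900$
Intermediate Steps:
$Q{\left(b \right)} = 63 - 9 b^{2}$
$\left(28 + Q{\left(13 \right)}\right)^{2} = \left(28 + \left(63 - 9 \cdot 13^{2}\right)\right)^{2} = \left(28 + \left(63 - 1521\right)\right)^{2} = \left(28 - 1458\right)^{2} = \left(-1430\right)^{2} = 2044900$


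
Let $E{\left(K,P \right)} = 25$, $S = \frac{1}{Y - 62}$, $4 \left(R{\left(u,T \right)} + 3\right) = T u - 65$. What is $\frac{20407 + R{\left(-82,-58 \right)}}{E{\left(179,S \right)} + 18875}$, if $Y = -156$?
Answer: $\frac{28769}{25200} \approx 1.1416$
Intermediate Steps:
$R{\left(u,T \right)} = - \frac{77}{4} + \frac{T u}{4}$ ($R{\left(u,T \right)} = -3 + \frac{T u - 65}{4} = -3 + \frac{-65 + T u}{4} = -3 + \left(- \frac{65}{4} + \frac{T u}{4}\right) = - \frac{77}{4} + \frac{T u}{4}$)
$S = - \frac{1}{218}$ ($S = \frac{1}{-156 - 62} = \frac{1}{-218} = - \frac{1}{218} \approx -0.0045872$)
$\frac{20407 + R{\left(-82,-58 \right)}}{E{\left(179,S \right)} + 18875} = \frac{20407 - \left(\frac{77}{4} + \frac{29}{2} \left(-82\right)\right)}{25 + 18875} = \frac{20407 + \left(- \frac{77}{4} + 1189\right)}{18900} = \left(20407 + \frac{4679}{4}\right) \frac{1}{18900} = \frac{86307}{4} \cdot \frac{1}{18900} = \frac{28769}{25200}$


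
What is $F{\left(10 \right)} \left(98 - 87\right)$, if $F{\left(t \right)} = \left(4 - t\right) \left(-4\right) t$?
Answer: $2640$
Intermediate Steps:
$F{\left(t \right)} = t \left(-16 + 4 t\right)$ ($F{\left(t \right)} = \left(-16 + 4 t\right) t = t \left(-16 + 4 t\right)$)
$F{\left(10 \right)} \left(98 - 87\right) = 4 \cdot 10 \left(-4 + 10\right) \left(98 - 87\right) = 4 \cdot 10 \cdot 6 \cdot 11 = 240 \cdot 11 = 2640$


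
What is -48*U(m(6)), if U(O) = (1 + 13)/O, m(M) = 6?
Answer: -112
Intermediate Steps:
U(O) = 14/O
-48*U(m(6)) = -672/6 = -48*7/3 = -112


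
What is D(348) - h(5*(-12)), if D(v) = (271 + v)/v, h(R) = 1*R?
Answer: 21499/348 ≈ 61.779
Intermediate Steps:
h(R) = R
D(v) = (271 + v)/v
D(348) - h(5*(-12)) = (271 + 348)/348 - 5*(-12) = (1/348)*619 - 1*(-60) = 619/348 + 60 = 21499/348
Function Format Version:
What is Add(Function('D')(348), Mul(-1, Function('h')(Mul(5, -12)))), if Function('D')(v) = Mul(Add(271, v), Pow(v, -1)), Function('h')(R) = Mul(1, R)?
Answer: Rational(21499, 348) ≈ 61.779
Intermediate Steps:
Function('h')(R) = R
Function('D')(v) = Mul(Pow(v, -1), Add(271, v))
Add(Function('D')(348), Mul(-1, Function('h')(Mul(5, -12)))) = Add(Mul(Pow(348, -1), Add(271, 348)), Mul(-1, Mul(5, -12))) = Add(Mul(Rational(1, 348), 619), Mul(-1, -60)) = Add(Rational(619, 348), 60) = Rational(21499, 348)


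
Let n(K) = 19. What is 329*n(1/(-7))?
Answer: 6251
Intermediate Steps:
329*n(1/(-7)) = 329*19 = 6251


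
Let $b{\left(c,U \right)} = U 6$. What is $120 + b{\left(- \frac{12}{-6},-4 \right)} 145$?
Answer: $-3360$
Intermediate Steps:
$b{\left(c,U \right)} = 6 U$
$120 + b{\left(- \frac{12}{-6},-4 \right)} 145 = 120 + 6 \left(-4\right) 145 = 120 - 3480 = -3360$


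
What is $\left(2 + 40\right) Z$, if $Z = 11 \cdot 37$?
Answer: $17094$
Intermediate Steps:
$Z = 407$
$\left(2 + 40\right) Z = \left(2 + 40\right) 407 = 42 \cdot 407 = 17094$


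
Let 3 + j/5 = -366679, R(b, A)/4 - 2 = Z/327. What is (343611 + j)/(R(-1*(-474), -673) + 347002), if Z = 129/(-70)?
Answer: -5683583185/1323843064 ≈ -4.2932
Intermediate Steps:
Z = -129/70 (Z = 129*(-1/70) = -129/70 ≈ -1.8429)
R(b, A) = 30434/3815 (R(b, A) = 8 + 4*(-129/70/327) = 8 + 4*(-129/70*1/327) = 8 + 4*(-43/7630) = 8 - 86/3815 = 30434/3815)
j = -1833410 (j = -15 + 5*(-366679) = -15 - 1833395 = -1833410)
(343611 + j)/(R(-1*(-474), -673) + 347002) = (343611 - 1833410)/(30434/3815 + 347002) = -1489799/1323843064/3815 = -1489799*3815/1323843064 = -5683583185/1323843064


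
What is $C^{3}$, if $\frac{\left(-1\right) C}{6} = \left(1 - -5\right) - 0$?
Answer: $-46656$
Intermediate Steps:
$C = -36$ ($C = - 6 \left(\left(1 - -5\right) - 0\right) = - 6 \left(\left(1 + 5\right) + 0\right) = - 6 \left(6 + 0\right) = \left(-6\right) 6 = -36$)
$C^{3} = \left(-36\right)^{3} = -46656$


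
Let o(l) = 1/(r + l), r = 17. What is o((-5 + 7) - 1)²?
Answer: 1/324 ≈ 0.0030864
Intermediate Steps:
o(l) = 1/(17 + l)
o((-5 + 7) - 1)² = (1/(17 + ((-5 + 7) - 1)))² = (1/(17 + (2 - 1)))² = (1/(17 + 1))² = (1/18)² = 1/324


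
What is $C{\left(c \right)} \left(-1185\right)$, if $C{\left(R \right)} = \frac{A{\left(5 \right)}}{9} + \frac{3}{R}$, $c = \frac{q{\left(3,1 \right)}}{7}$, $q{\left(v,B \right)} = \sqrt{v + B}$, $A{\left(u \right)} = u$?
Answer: $- \frac{78605}{6} \approx -13101.0$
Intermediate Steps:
$q{\left(v,B \right)} = \sqrt{B + v}$
$c = \frac{2}{7}$ ($c = \frac{\sqrt{1 + 3}}{7} = \sqrt{4} \cdot \frac{1}{7} = 2 \cdot \frac{1}{7} = \frac{2}{7} \approx 0.28571$)
$C{\left(R \right)} = \frac{5}{9} + \frac{3}{R}$
$C{\left(c \right)} \left(-1185\right) = \left(\frac{5}{9} + \frac{3}{\frac{2}{7}}\right) \left(-1185\right) = \left(\frac{5}{9} + 3 \cdot \frac{7}{2}\right) \left(-1185\right) = \left(\frac{5}{9} + \frac{21}{2}\right) \left(-1185\right) = \frac{199}{18} \left(-1185\right) = - \frac{78605}{6}$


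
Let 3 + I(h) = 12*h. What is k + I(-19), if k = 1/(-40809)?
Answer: -9426880/40809 ≈ -231.00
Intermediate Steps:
I(h) = -3 + 12*h
k = -1/40809 ≈ -2.4504e-5
k + I(-19) = -1/40809 + (-3 + 12*(-19)) = -1/40809 + (-3 - 228) = -1/40809 - 231 = -9426880/40809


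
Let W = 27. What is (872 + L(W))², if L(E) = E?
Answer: 808201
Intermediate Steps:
(872 + L(W))² = (872 + 27)² = 899² = 808201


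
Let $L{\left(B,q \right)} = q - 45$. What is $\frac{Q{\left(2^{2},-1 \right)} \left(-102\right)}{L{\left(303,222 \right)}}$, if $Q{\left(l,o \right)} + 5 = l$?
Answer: $\frac{34}{59} \approx 0.57627$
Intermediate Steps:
$Q{\left(l,o \right)} = -5 + l$
$L{\left(B,q \right)} = -45 + q$
$\frac{Q{\left(2^{2},-1 \right)} \left(-102\right)}{L{\left(303,222 \right)}} = \frac{\left(-5 + 2^{2}\right) \left(-102\right)}{-45 + 222} = \frac{\left(-5 + 4\right) \left(-102\right)}{177} = \left(-1\right) \left(-102\right) \frac{1}{177} = 102 \cdot \frac{1}{177} = \frac{34}{59}$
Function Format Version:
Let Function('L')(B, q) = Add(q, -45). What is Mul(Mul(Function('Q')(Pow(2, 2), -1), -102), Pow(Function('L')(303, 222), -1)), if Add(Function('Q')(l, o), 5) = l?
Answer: Rational(34, 59) ≈ 0.57627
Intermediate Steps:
Function('Q')(l, o) = Add(-5, l)
Function('L')(B, q) = Add(-45, q)
Mul(Mul(Function('Q')(Pow(2, 2), -1), -102), Pow(Function('L')(303, 222), -1)) = Mul(Mul(Add(-5, Pow(2, 2)), -102), Pow(Add(-45, 222), -1)) = Mul(Mul(Add(-5, 4), -102), Pow(177, -1)) = Mul(Mul(-1, -102), Rational(1, 177)) = Mul(102, Rational(1, 177)) = Rational(34, 59)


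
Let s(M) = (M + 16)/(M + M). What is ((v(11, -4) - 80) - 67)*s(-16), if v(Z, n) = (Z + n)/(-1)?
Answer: 0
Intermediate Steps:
v(Z, n) = -Z - n (v(Z, n) = (Z + n)*(-1) = -Z - n)
s(M) = (16 + M)/(2*M) (s(M) = (16 + M)/((2*M)) = (16 + M)*(1/(2*M)) = (16 + M)/(2*M))
((v(11, -4) - 80) - 67)*s(-16) = (((-1*11 - 1*(-4)) - 80) - 67)*((½)*(16 - 16)/(-16)) = (((-11 + 4) - 80) - 67)*((½)*(-1/16)*0) = ((-7 - 80) - 67)*0 = (-87 - 67)*0 = -154*0 = 0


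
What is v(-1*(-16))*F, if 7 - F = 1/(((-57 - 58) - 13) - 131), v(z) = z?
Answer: 29024/259 ≈ 112.06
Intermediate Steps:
F = 1814/259 (F = 7 - 1/(((-57 - 58) - 13) - 131) = 7 - 1/((-115 - 13) - 131) = 7 - 1/(-128 - 131) = 7 - 1/(-259) = 7 - 1*(-1/259) = 7 + 1/259 = 1814/259 ≈ 7.0039)
v(-1*(-16))*F = -1*(-16)*(1814/259) = 16*(1814/259) = 29024/259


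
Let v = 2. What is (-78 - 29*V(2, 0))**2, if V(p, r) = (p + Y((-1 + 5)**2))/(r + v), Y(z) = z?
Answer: 114921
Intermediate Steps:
V(p, r) = (16 + p)/(2 + r) (V(p, r) = (p + (-1 + 5)**2)/(r + 2) = (p + 4**2)/(2 + r) = (p + 16)/(2 + r) = (16 + p)/(2 + r))
(-78 - 29*V(2, 0))**2 = (-78 - 29*(16 + 2)/(2 + 0))**2 = (-78 - 29*18/2)**2 = (-78 - 29*9)**2 = (-78 - 261)**2 = (-339)**2 = 114921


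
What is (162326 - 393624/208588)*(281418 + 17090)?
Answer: 2526785299250128/52147 ≈ 4.8455e+10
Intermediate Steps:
(162326 - 393624/208588)*(281418 + 17090) = (162326 - 393624*1/208588)*298508 = (162326 - 98406/52147)*298508 = (8464715516/52147)*298508 = 2526785299250128/52147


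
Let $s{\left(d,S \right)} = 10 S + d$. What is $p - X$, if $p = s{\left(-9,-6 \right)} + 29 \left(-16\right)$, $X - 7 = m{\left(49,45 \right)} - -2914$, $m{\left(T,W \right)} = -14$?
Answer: $-3440$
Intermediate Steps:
$s{\left(d,S \right)} = d + 10 S$
$X = 2907$ ($X = 7 - -2900 = 7 + \left(-14 + 2914\right) = 7 + 2900 = 2907$)
$p = -533$ ($p = \left(-9 + 10 \left(-6\right)\right) + 29 \left(-16\right) = \left(-9 - 60\right) - 464 = -69 - 464 = -533$)
$p - X = -533 - 2907 = -3440$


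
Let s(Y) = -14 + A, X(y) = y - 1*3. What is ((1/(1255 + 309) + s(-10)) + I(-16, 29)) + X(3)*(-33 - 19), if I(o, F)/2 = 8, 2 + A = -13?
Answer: -20331/1564 ≈ -12.999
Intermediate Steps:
A = -15 (A = -2 - 13 = -15)
I(o, F) = 16 (I(o, F) = 2*8 = 16)
X(y) = -3 + y (X(y) = y - 3 = -3 + y)
s(Y) = -29 (s(Y) = -14 - 15 = -29)
((1/(1255 + 309) + s(-10)) + I(-16, 29)) + X(3)*(-33 - 19) = ((1/(1255 + 309) - 29) + 16) + (-3 + 3)*(-33 - 19) = ((1/1564 - 29) + 16) + 0*(-52) = ((1/1564 - 29) + 16) + 0 = (-45355/1564 + 16) + 0 = -20331/1564 + 0 = -20331/1564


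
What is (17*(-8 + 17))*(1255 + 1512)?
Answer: 423351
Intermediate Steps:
(17*(-8 + 17))*(1255 + 1512) = (17*9)*2767 = 153*2767 = 423351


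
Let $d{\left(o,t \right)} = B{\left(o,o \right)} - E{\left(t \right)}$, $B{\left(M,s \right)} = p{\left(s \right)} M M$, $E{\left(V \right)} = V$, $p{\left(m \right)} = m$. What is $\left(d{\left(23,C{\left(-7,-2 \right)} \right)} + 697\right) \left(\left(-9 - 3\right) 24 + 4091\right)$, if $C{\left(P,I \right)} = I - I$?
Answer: $48921792$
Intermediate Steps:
$B{\left(M,s \right)} = s M^{2}$ ($B{\left(M,s \right)} = s M M = M s M = s M^{2}$)
$C{\left(P,I \right)} = 0$
$d{\left(o,t \right)} = o^{3} - t$ ($d{\left(o,t \right)} = o o^{2} - t = o^{3} - t$)
$\left(d{\left(23,C{\left(-7,-2 \right)} \right)} + 697\right) \left(\left(-9 - 3\right) 24 + 4091\right) = \left(\left(23^{3} - 0\right) + 697\right) \left(\left(-9 - 3\right) 24 + 4091\right) = \left(\left(12167 + 0\right) + 697\right) \left(\left(-12\right) 24 + 4091\right) = \left(12167 + 697\right) \left(-288 + 4091\right) = 12864 \cdot 3803 = 48921792$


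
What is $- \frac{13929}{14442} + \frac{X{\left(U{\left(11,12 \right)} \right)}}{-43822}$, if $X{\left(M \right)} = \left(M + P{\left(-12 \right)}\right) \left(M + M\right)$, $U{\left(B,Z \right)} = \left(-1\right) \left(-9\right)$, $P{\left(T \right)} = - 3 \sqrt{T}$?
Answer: $- \frac{102122707}{105479554} + \frac{54 i \sqrt{3}}{21911} \approx -0.96817 + 0.0042687 i$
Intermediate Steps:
$U{\left(B,Z \right)} = 9$
$X{\left(M \right)} = 2 M \left(M - 6 i \sqrt{3}\right)$ ($X{\left(M \right)} = \left(M - 3 \sqrt{-12}\right) \left(M + M\right) = \left(M - 3 \cdot 2 i \sqrt{3}\right) 2 M = \left(M - 6 i \sqrt{3}\right) 2 M = 2 M \left(M - 6 i \sqrt{3}\right)$)
$- \frac{13929}{14442} + \frac{X{\left(U{\left(11,12 \right)} \right)}}{-43822} = - \frac{13929}{14442} + \frac{2 \cdot 9 \left(9 - 6 i \sqrt{3}\right)}{-43822} = \left(-13929\right) \frac{1}{14442} + \left(162 - 108 i \sqrt{3}\right) \left(- \frac{1}{43822}\right) = - \frac{4643}{4814} - \left(\frac{81}{21911} - \frac{54 i \sqrt{3}}{21911}\right) = - \frac{102122707}{105479554} + \frac{54 i \sqrt{3}}{21911}$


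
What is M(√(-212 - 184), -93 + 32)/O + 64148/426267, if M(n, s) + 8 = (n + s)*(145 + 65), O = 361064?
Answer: 8848821533/76954834044 + 315*I*√11/90266 ≈ 0.11499 + 0.011574*I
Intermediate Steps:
M(n, s) = -8 + 210*n + 210*s (M(n, s) = -8 + (n + s)*(145 + 65) = -8 + (n + s)*210 = -8 + (210*n + 210*s) = -8 + 210*n + 210*s)
M(√(-212 - 184), -93 + 32)/O + 64148/426267 = (-8 + 210*√(-212 - 184) + 210*(-93 + 32))/361064 + 64148/426267 = (-8 + 210*√(-396) + 210*(-61))*(1/361064) + 64148*(1/426267) = (-8 + 210*(6*I*√11) - 12810)*(1/361064) + 64148/426267 = (-8 + 1260*I*√11 - 12810)*(1/361064) + 64148/426267 = (-12818 + 1260*I*√11)*(1/361064) + 64148/426267 = (-6409/180532 + 315*I*√11/90266) + 64148/426267 = 8848821533/76954834044 + 315*I*√11/90266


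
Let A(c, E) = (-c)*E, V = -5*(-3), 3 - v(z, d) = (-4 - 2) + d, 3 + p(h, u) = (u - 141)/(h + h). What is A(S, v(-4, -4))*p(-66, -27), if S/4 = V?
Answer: 14820/11 ≈ 1347.3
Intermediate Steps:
p(h, u) = -3 + (-141 + u)/(2*h) (p(h, u) = -3 + (u - 141)/(h + h) = -3 + (-141 + u)/((2*h)) = -3 + (-141 + u)*(1/(2*h)) = -3 + (-141 + u)/(2*h))
v(z, d) = 9 - d (v(z, d) = 3 - ((-4 - 2) + d) = 3 - (-6 + d) = 3 + (6 - d) = 9 - d)
V = 15
S = 60 (S = 4*15 = 60)
A(c, E) = -E*c
A(S, v(-4, -4))*p(-66, -27) = (-1*(9 - 1*(-4))*60)*((½)*(-141 - 27 - 6*(-66))/(-66)) = (-1*(9 + 4)*60)*((½)*(-1/66)*(-141 - 27 + 396)) = (-1*13*60)*((½)*(-1/66)*228) = -780*(-19/11) = 14820/11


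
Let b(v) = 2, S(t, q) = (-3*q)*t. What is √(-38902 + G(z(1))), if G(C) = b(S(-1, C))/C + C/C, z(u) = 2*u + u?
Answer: I*√350103/3 ≈ 197.23*I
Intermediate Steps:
S(t, q) = -3*q*t
z(u) = 3*u
G(C) = 1 + 2/C (G(C) = 2/C + C/C = 2/C + 1 = 1 + 2/C)
√(-38902 + G(z(1))) = √(-38902 + (2 + 3*1)/((3*1))) = √(-38902 + (2 + 3)/3) = √(-38902 + (⅓)*5) = √(-38902 + 5/3) = √(-116701/3) = I*√350103/3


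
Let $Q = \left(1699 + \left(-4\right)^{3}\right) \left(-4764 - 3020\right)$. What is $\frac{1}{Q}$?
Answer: $- \frac{1}{12726840} \approx -7.8574 \cdot 10^{-8}$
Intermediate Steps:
$Q = -12726840$ ($Q = \left(1699 - 64\right) \left(-7784\right) = 1635 \left(-7784\right) = -12726840$)
$\frac{1}{Q} = \frac{1}{-12726840} = - \frac{1}{12726840}$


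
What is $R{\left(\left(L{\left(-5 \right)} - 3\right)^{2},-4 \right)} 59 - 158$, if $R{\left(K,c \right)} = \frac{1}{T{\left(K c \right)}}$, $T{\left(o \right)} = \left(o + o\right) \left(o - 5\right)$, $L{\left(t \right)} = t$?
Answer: $- \frac{21113797}{133632} \approx -158.0$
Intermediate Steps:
$T{\left(o \right)} = 2 o \left(-5 + o\right)$
$R{\left(K,c \right)} = \frac{1}{2 K c \left(-5 + K c\right)}$
$R{\left(\left(L{\left(-5 \right)} - 3\right)^{2},-4 \right)} 59 - 158 = \frac{1}{2 \left(-5 - 3\right)^{2} \left(-4\right) \left(-5 + \left(-5 - 3\right)^{2} \left(-4\right)\right)} 59 - 158 = \frac{1}{2} \frac{1}{\left(-8\right)^{2}} \left(- \frac{1}{4}\right) \frac{1}{-5 + \left(-8\right)^{2} \left(-4\right)} 59 - 158 = \frac{1}{2} \cdot \frac{1}{64} \left(- \frac{1}{4}\right) \frac{1}{-5 + 64 \left(-4\right)} 59 - 158 = \frac{1}{2} \cdot \frac{1}{64} \left(- \frac{1}{4}\right) \frac{1}{-5 - 256} \cdot 59 - 158 = \frac{1}{2} \cdot \frac{1}{64} \left(- \frac{1}{4}\right) \frac{1}{-261} \cdot 59 - 158 = \frac{1}{2} \cdot \frac{1}{64} \left(- \frac{1}{4}\right) \left(- \frac{1}{261}\right) 59 - 158 = \frac{1}{133632} \cdot 59 - 158 = \frac{59}{133632} - 158 = - \frac{21113797}{133632}$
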